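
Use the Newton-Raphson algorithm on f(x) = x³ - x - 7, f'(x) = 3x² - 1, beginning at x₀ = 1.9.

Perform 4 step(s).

f(x) = x³ - x - 7
f'(x) = 3x² - 1
x₀ = 1.9

Newton-Raphson formula: x_{n+1} = x_n - f(x_n)/f'(x_n)

Iteration 1:
  f(1.900000) = -2.041000
  f'(1.900000) = 9.830000
  x_1 = 1.900000 - (-2.041000)/9.830000 = 2.107630
Iteration 2:
  f(2.107630) = 0.254678
  f'(2.107630) = 12.326309
  x_2 = 2.107630 - 0.254678/12.326309 = 2.086968
Iteration 3:
  f(2.086968) = 0.002690
  f'(2.086968) = 12.066310
  x_3 = 2.086968 - 0.002690/12.066310 = 2.086745
Iteration 4:
  f(2.086745) = 0.000000
  f'(2.086745) = 12.063519
  x_4 = 2.086745 - 0.000000/12.063519 = 2.086745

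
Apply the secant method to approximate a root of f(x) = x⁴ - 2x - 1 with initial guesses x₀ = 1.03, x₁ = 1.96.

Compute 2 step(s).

f(x) = x⁴ - 2x - 1
x₀ = 1.03, x₁ = 1.96

Secant formula: x_{n+1} = x_n - f(x_n)(x_n - x_{n-1})/(f(x_n) - f(x_{n-1}))

Iteration 1:
  f(1.030000) = -1.934491
  f(1.960000) = 9.837891
  x_2 = 1.960000 - 9.837891×(1.960000 - 1.030000)/(9.837891 - (-1.934491))
       = 1.182822
Iteration 2:
  f(1.960000) = 9.837891
  f(1.182822) = -1.408254
  x_3 = 1.182822 - (-1.408254)×(1.182822 - 1.960000)/(-1.408254 - 9.837891)
       = 1.280141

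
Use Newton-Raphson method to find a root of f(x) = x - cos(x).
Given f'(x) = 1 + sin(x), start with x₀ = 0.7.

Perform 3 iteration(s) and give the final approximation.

f(x) = x - cos(x)
f'(x) = 1 + sin(x)
x₀ = 0.7

Newton-Raphson formula: x_{n+1} = x_n - f(x_n)/f'(x_n)

Iteration 1:
  f(0.700000) = -0.064842
  f'(0.700000) = 1.644218
  x_1 = 0.700000 - (-0.064842)/1.644218 = 0.739436
Iteration 2:
  f(0.739436) = 0.000588
  f'(0.739436) = 1.673872
  x_2 = 0.739436 - 0.000588/1.673872 = 0.739085
Iteration 3:
  f(0.739085) = 0.000000
  f'(0.739085) = 1.673612
  x_3 = 0.739085 - 0.000000/1.673612 = 0.739085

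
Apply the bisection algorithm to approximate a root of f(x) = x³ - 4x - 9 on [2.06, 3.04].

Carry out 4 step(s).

f(x) = x³ - 4x - 9
Initial interval: [2.06, 3.04]

Iteration 1:
  c_1 = (2.060000 + 3.040000)/2 = 2.550000
  f(c_1) = f(2.550000) = -2.618625
  f(a) × f(c) ≥ 0, new interval: [2.550000, 3.040000]
Iteration 2:
  c_2 = (2.550000 + 3.040000)/2 = 2.795000
  f(c_2) = f(2.795000) = 1.654610
  f(a) × f(c) < 0, new interval: [2.550000, 2.795000]
Iteration 3:
  c_3 = (2.550000 + 2.795000)/2 = 2.672500
  f(c_3) = f(2.672500) = -0.602320
  f(a) × f(c) ≥ 0, new interval: [2.672500, 2.795000]
Iteration 4:
  c_4 = (2.672500 + 2.795000)/2 = 2.733750
  f(c_4) = f(2.733750) = 0.495377
  f(a) × f(c) < 0, new interval: [2.672500, 2.733750]

After 4 iteration(s), the approximation is c_4 = 2.733750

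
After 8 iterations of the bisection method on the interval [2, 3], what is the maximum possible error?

Bisection error bound: |error| ≤ (b-a)/2^n
|error| ≤ (3 - 2)/2^8 = 1/2^8
|error| ≤ 0.0039062500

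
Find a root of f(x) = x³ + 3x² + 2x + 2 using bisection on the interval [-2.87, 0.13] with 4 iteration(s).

f(x) = x³ + 3x² + 2x + 2
Initial interval: [-2.87, 0.13]

Iteration 1:
  c_1 = (-2.870000 + 0.130000)/2 = -1.370000
  f(c_1) = f(-1.370000) = 2.319347
  f(a) × f(c) < 0, new interval: [-2.870000, -1.370000]
Iteration 2:
  c_2 = (-2.870000 + (-1.370000))/2 = -2.120000
  f(c_2) = f(-2.120000) = 1.715072
  f(a) × f(c) < 0, new interval: [-2.870000, -2.120000]
Iteration 3:
  c_3 = (-2.870000 + (-2.120000))/2 = -2.495000
  f(c_3) = f(-2.495000) = 0.153638
  f(a) × f(c) < 0, new interval: [-2.870000, -2.495000]
Iteration 4:
  c_4 = (-2.870000 + (-2.495000))/2 = -2.682500
  f(c_4) = f(-2.682500) = -1.080332
  f(a) × f(c) ≥ 0, new interval: [-2.682500, -2.495000]

After 4 iteration(s), the approximation is c_4 = -2.682500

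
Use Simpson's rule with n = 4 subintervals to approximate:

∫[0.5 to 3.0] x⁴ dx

f(x) = x⁴
a = 0.5, b = 3.0, n = 4
h = (b - a)/n = 0.625000

Simpson's rule: (h/3)[f(x₀) + 4f(x₁) + 2f(x₂) + ... + f(xₙ)]

x_0 = 0.5000, f(x_0) = 0.062500, coefficient = 1
x_1 = 1.1250, f(x_1) = 1.601807, coefficient = 4
x_2 = 1.7500, f(x_2) = 9.378906, coefficient = 2
x_3 = 2.3750, f(x_3) = 31.816650, coefficient = 4
x_4 = 3.0000, f(x_4) = 81.000000, coefficient = 1

I ≈ (0.625000/3) × 233.494141 = 48.644613
Exact value: 48.593750
Error: 0.050863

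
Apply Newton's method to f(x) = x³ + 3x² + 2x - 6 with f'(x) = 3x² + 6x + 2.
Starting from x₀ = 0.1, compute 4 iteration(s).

f(x) = x³ + 3x² + 2x - 6
f'(x) = 3x² + 6x + 2
x₀ = 0.1

Newton-Raphson formula: x_{n+1} = x_n - f(x_n)/f'(x_n)

Iteration 1:
  f(0.100000) = -5.769000
  f'(0.100000) = 2.630000
  x_1 = 0.100000 - (-5.769000)/2.630000 = 2.293536
Iteration 2:
  f(2.293536) = 26.432702
  f'(2.293536) = 31.542141
  x_2 = 2.293536 - 26.432702/31.542141 = 1.455524
Iteration 3:
  f(1.455524) = 6.350296
  f'(1.455524) = 17.088791
  x_3 = 1.455524 - 6.350296/17.088791 = 1.083918
Iteration 4:
  f(1.083918) = 0.965941
  f'(1.083918) = 12.028142
  x_4 = 1.083918 - 0.965941/12.028142 = 1.003611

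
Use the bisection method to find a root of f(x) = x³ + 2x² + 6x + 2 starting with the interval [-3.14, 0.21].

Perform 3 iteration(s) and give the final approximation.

f(x) = x³ + 2x² + 6x + 2
Initial interval: [-3.14, 0.21]

Iteration 1:
  c_1 = (-3.140000 + 0.210000)/2 = -1.465000
  f(c_1) = f(-1.465000) = -5.641770
  f(a) × f(c) ≥ 0, new interval: [-1.465000, 0.210000]
Iteration 2:
  c_2 = (-1.465000 + 0.210000)/2 = -0.627500
  f(c_2) = f(-0.627500) = -1.224570
  f(a) × f(c) ≥ 0, new interval: [-0.627500, 0.210000]
Iteration 3:
  c_3 = (-0.627500 + 0.210000)/2 = -0.208750
  f(c_3) = f(-0.208750) = 0.825557
  f(a) × f(c) < 0, new interval: [-0.627500, -0.208750]

After 3 iteration(s), the approximation is c_3 = -0.208750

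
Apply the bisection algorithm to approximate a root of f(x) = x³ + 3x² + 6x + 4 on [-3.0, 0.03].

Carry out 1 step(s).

f(x) = x³ + 3x² + 6x + 4
Initial interval: [-3.0, 0.03]

Iteration 1:
  c_1 = (-3.000000 + 0.030000)/2 = -1.485000
  f(c_1) = f(-1.485000) = -1.569084
  f(a) × f(c) ≥ 0, new interval: [-1.485000, 0.030000]

After 1 iteration(s), the approximation is c_1 = -1.485000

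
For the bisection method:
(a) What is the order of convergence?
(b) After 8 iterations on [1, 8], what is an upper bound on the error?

(a) Bisection has linear (order 1) convergence; the error is halved each step.

(b) Error bound = (b-a)/2^n = (8 - 1)/2^{8}
    = 7/2^{8}

(a) 1 (linear); (b) error ≤ 2.73e-02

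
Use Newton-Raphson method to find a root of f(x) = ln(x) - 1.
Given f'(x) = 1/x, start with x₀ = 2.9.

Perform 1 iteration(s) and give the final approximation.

f(x) = ln(x) - 1
f'(x) = 1/x
x₀ = 2.9

Newton-Raphson formula: x_{n+1} = x_n - f(x_n)/f'(x_n)

Iteration 1:
  f(2.900000) = 0.064711
  f'(2.900000) = 0.344828
  x_1 = 2.900000 - 0.064711/0.344828 = 2.712339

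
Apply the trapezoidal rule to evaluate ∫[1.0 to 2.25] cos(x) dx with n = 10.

f(x) = cos(x)
a = 1.0, b = 2.25, n = 10
h = (b - a)/n = 0.125000

Trapezoidal rule: (h/2)[f(x₀) + 2f(x₁) + 2f(x₂) + ... + f(xₙ)]

x_0 = 1.0000, f(x_0) = 0.540302, coefficient = 1
x_1 = 1.1250, f(x_1) = 0.431177, coefficient = 2
x_2 = 1.2500, f(x_2) = 0.315322, coefficient = 2
x_3 = 1.3750, f(x_3) = 0.194548, coefficient = 2
x_4 = 1.5000, f(x_4) = 0.070737, coefficient = 2
x_5 = 1.6250, f(x_5) = -0.054177, coefficient = 2
x_6 = 1.7500, f(x_6) = -0.178246, coefficient = 2
x_7 = 1.8750, f(x_7) = -0.299534, coefficient = 2
x_8 = 2.0000, f(x_8) = -0.416147, coefficient = 2
x_9 = 2.1250, f(x_9) = -0.526266, coefficient = 2
x_10 = 2.2500, f(x_10) = -0.628174, coefficient = 1

I ≈ (0.125000/2) × -1.013043 = -0.063315
Exact value: -0.063398
Error: 0.000083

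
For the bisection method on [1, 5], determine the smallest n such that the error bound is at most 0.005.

We need (b-a)/2^n ≤ 0.005
(5 - 1)/2^n ≤ 0.005
4/2^n ≤ 0.005
2^n ≥ 800
n ≥ log₂(800) = 9.64
n ≥ 10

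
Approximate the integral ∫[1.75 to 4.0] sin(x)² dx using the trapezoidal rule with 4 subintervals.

f(x) = sin(x)²
a = 1.75, b = 4.0, n = 4
h = (b - a)/n = 0.562500

Trapezoidal rule: (h/2)[f(x₀) + 2f(x₁) + 2f(x₂) + ... + f(xₙ)]

x_0 = 1.7500, f(x_0) = 0.968228, coefficient = 1
x_1 = 2.3125, f(x_1) = 0.543639, coefficient = 2
x_2 = 2.8750, f(x_2) = 0.069404, coefficient = 2
x_3 = 3.4375, f(x_3) = 0.085035, coefficient = 2
x_4 = 4.0000, f(x_4) = 0.572750, coefficient = 1

I ≈ (0.562500/2) × 2.937134 = 0.826069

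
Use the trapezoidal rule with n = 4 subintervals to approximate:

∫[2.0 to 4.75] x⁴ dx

f(x) = x⁴
a = 2.0, b = 4.75, n = 4
h = (b - a)/n = 0.687500

Trapezoidal rule: (h/2)[f(x₀) + 2f(x₁) + 2f(x₂) + ... + f(xₙ)]

x_0 = 2.0000, f(x_0) = 16.000000, coefficient = 1
x_1 = 2.6875, f(x_1) = 52.166763, coefficient = 2
x_2 = 3.3750, f(x_2) = 129.746338, coefficient = 2
x_3 = 4.0625, f(x_3) = 272.378922, coefficient = 2
x_4 = 4.7500, f(x_4) = 509.066406, coefficient = 1

I ≈ (0.687500/2) × 1433.650452 = 492.817343
Exact value: 477.213086
Error: 15.604257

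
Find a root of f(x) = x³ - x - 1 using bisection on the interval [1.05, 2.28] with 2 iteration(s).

f(x) = x³ - x - 1
Initial interval: [1.05, 2.28]

Iteration 1:
  c_1 = (1.050000 + 2.280000)/2 = 1.665000
  f(c_1) = f(1.665000) = 1.950755
  f(a) × f(c) < 0, new interval: [1.050000, 1.665000]
Iteration 2:
  c_2 = (1.050000 + 1.665000)/2 = 1.357500
  f(c_2) = f(1.357500) = 0.144109
  f(a) × f(c) < 0, new interval: [1.050000, 1.357500]

After 2 iteration(s), the approximation is c_2 = 1.357500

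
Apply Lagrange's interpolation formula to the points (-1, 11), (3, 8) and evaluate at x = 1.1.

Lagrange interpolation formula:
P(x) = Σ yᵢ × Lᵢ(x)
where Lᵢ(x) = Π_{j≠i} (x - xⱼ)/(xᵢ - xⱼ)

L_0(1.1) = (1.1 - 3)/(-1 - 3) = 0.475000
L_1(1.1) = (1.1 - (-1))/(3 - (-1)) = 0.525000

P(1.1) = 11×L_0(1.1) + 8×L_1(1.1)
P(1.1) = 9.425000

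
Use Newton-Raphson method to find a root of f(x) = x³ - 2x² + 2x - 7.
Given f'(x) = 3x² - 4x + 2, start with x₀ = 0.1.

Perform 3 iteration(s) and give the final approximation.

f(x) = x³ - 2x² + 2x - 7
f'(x) = 3x² - 4x + 2
x₀ = 0.1

Newton-Raphson formula: x_{n+1} = x_n - f(x_n)/f'(x_n)

Iteration 1:
  f(0.100000) = -6.819000
  f'(0.100000) = 1.630000
  x_1 = 0.100000 - (-6.819000)/1.630000 = 4.283436
Iteration 2:
  f(4.283436) = 43.462937
  f'(4.283436) = 39.909719
  x_2 = 4.283436 - 43.462937/39.909719 = 3.194404
Iteration 3:
  f(3.194404) = 11.576769
  f'(3.194404) = 19.835037
  x_3 = 3.194404 - 11.576769/19.835037 = 2.610752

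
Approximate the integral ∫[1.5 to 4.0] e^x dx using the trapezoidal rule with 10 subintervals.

f(x) = e^x
a = 1.5, b = 4.0, n = 10
h = (b - a)/n = 0.250000

Trapezoidal rule: (h/2)[f(x₀) + 2f(x₁) + 2f(x₂) + ... + f(xₙ)]

x_0 = 1.5000, f(x_0) = 4.481689, coefficient = 1
x_1 = 1.7500, f(x_1) = 5.754603, coefficient = 2
x_2 = 2.0000, f(x_2) = 7.389056, coefficient = 2
x_3 = 2.2500, f(x_3) = 9.487736, coefficient = 2
x_4 = 2.5000, f(x_4) = 12.182494, coefficient = 2
x_5 = 2.7500, f(x_5) = 15.642632, coefficient = 2
x_6 = 3.0000, f(x_6) = 20.085537, coefficient = 2
x_7 = 3.2500, f(x_7) = 25.790340, coefficient = 2
x_8 = 3.5000, f(x_8) = 33.115452, coefficient = 2
x_9 = 3.7500, f(x_9) = 42.521082, coefficient = 2
x_10 = 4.0000, f(x_10) = 54.598150, coefficient = 1

I ≈ (0.250000/2) × 403.017702 = 50.377213
Exact value: 50.116461
Error: 0.260752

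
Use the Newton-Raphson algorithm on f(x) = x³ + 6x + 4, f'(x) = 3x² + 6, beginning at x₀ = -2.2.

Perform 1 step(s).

f(x) = x³ + 6x + 4
f'(x) = 3x² + 6
x₀ = -2.2

Newton-Raphson formula: x_{n+1} = x_n - f(x_n)/f'(x_n)

Iteration 1:
  f(-2.200000) = -19.848000
  f'(-2.200000) = 20.520000
  x_1 = -2.200000 - (-19.848000)/20.520000 = -1.232749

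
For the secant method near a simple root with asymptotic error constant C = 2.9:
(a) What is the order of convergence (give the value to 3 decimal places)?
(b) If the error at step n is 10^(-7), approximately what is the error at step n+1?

(a) Secant method has superlinear convergence with order φ = (1+√5)/2 ≈ 1.618.
    This means |e_{n+1}| ≈ C|e_n|^1.618.

(b) With |e_n| = 10^(-7) and C = 2.9:
    |e_{n+1}| ≈ 2.9 × (10^(-7))^1.618 = 2.9 × 10^(-11.33)

(a) ≈ 1.618 (golden ratio); (b) |e_{n+1}| ≈ 1.368e-11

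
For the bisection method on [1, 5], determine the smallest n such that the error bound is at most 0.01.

We need (b-a)/2^n ≤ 0.01
(5 - 1)/2^n ≤ 0.01
4/2^n ≤ 0.01
2^n ≥ 400
n ≥ log₂(400) = 8.64
n ≥ 9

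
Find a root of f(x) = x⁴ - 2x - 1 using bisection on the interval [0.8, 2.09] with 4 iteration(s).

f(x) = x⁴ - 2x - 1
Initial interval: [0.8, 2.09]

Iteration 1:
  c_1 = (0.800000 + 2.090000)/2 = 1.445000
  f(c_1) = f(1.445000) = 0.469848
  f(a) × f(c) < 0, new interval: [0.800000, 1.445000]
Iteration 2:
  c_2 = (0.800000 + 1.445000)/2 = 1.122500
  f(c_2) = f(1.122500) = -1.657384
  f(a) × f(c) ≥ 0, new interval: [1.122500, 1.445000]
Iteration 3:
  c_3 = (1.122500 + 1.445000)/2 = 1.283750
  f(c_3) = f(1.283750) = -0.851550
  f(a) × f(c) ≥ 0, new interval: [1.283750, 1.445000]
Iteration 4:
  c_4 = (1.283750 + 1.445000)/2 = 1.364375
  f(c_4) = f(1.364375) = -0.263496
  f(a) × f(c) ≥ 0, new interval: [1.364375, 1.445000]

After 4 iteration(s), the approximation is c_4 = 1.364375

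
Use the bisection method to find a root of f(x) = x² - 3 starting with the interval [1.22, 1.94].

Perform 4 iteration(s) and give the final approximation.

f(x) = x² - 3
Initial interval: [1.22, 1.94]

Iteration 1:
  c_1 = (1.220000 + 1.940000)/2 = 1.580000
  f(c_1) = f(1.580000) = -0.503600
  f(a) × f(c) ≥ 0, new interval: [1.580000, 1.940000]
Iteration 2:
  c_2 = (1.580000 + 1.940000)/2 = 1.760000
  f(c_2) = f(1.760000) = 0.097600
  f(a) × f(c) < 0, new interval: [1.580000, 1.760000]
Iteration 3:
  c_3 = (1.580000 + 1.760000)/2 = 1.670000
  f(c_3) = f(1.670000) = -0.211100
  f(a) × f(c) ≥ 0, new interval: [1.670000, 1.760000]
Iteration 4:
  c_4 = (1.670000 + 1.760000)/2 = 1.715000
  f(c_4) = f(1.715000) = -0.058775
  f(a) × f(c) ≥ 0, new interval: [1.715000, 1.760000]

After 4 iteration(s), the approximation is c_4 = 1.715000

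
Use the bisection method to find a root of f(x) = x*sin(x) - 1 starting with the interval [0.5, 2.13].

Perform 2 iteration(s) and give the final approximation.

f(x) = x*sin(x) - 1
Initial interval: [0.5, 2.13]

Iteration 1:
  c_1 = (0.500000 + 2.130000)/2 = 1.315000
  f(c_1) = f(1.315000) = 0.272213
  f(a) × f(c) < 0, new interval: [0.500000, 1.315000]
Iteration 2:
  c_2 = (0.500000 + 1.315000)/2 = 0.907500
  f(c_2) = f(0.907500) = -0.284920
  f(a) × f(c) ≥ 0, new interval: [0.907500, 1.315000]

After 2 iteration(s), the approximation is c_2 = 0.907500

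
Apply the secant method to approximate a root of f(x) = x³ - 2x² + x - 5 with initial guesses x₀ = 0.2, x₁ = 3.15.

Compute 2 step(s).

f(x) = x³ - 2x² + x - 5
x₀ = 0.2, x₁ = 3.15

Secant formula: x_{n+1} = x_n - f(x_n)(x_n - x_{n-1})/(f(x_n) - f(x_{n-1}))

Iteration 1:
  f(0.200000) = -4.872000
  f(3.150000) = 9.560875
  x_2 = 3.150000 - 9.560875×(3.150000 - 0.200000)/(9.560875 - (-4.872000))
       = 1.195810
Iteration 2:
  f(3.150000) = 9.560875
  f(1.195810) = -4.954151
  x_3 = 1.195810 - (-4.954151)×(1.195810 - 3.150000)/(-4.954151 - 9.560875)
       = 1.862798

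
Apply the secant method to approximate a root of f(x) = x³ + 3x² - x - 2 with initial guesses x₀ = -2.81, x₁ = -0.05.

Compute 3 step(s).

f(x) = x³ + 3x² - x - 2
x₀ = -2.81, x₁ = -0.05

Secant formula: x_{n+1} = x_n - f(x_n)(x_n - x_{n-1})/(f(x_n) - f(x_{n-1}))

Iteration 1:
  f(-2.810000) = 2.310259
  f(-0.050000) = -1.942625
  x_2 = -0.050000 - (-1.942625)×(-0.050000 - (-2.810000))/(-1.942625 - 2.310259)
       = -1.310708
Iteration 2:
  f(-0.050000) = -1.942625
  f(-1.310708) = 2.212837
  x_3 = -1.310708 - 2.212837×(-1.310708 - (-0.050000))/(2.212837 - (-1.942625))
       = -0.639365
Iteration 3:
  f(-1.310708) = 2.212837
  f(-0.639365) = -0.395637
  x_4 = -0.639365 - (-0.395637)×(-0.639365 - (-1.310708))/(-0.395637 - 2.212837)
       = -0.741190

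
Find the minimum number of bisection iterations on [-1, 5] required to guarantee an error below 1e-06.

We need (b-a)/2^n ≤ 1e-06
(5 - (-1))/2^n ≤ 1e-06
6/2^n ≤ 1e-06
2^n ≥ 6000000
n ≥ log₂(6000000) = 22.52
n ≥ 23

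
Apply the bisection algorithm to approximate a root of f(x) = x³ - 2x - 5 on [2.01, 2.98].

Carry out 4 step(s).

f(x) = x³ - 2x - 5
Initial interval: [2.01, 2.98]

Iteration 1:
  c_1 = (2.010000 + 2.980000)/2 = 2.495000
  f(c_1) = f(2.495000) = 5.541437
  f(a) × f(c) < 0, new interval: [2.010000, 2.495000]
Iteration 2:
  c_2 = (2.010000 + 2.495000)/2 = 2.252500
  f(c_2) = f(2.252500) = 1.923636
  f(a) × f(c) < 0, new interval: [2.010000, 2.252500]
Iteration 3:
  c_3 = (2.010000 + 2.252500)/2 = 2.131250
  f(c_3) = f(2.131250) = 0.418120
  f(a) × f(c) < 0, new interval: [2.010000, 2.131250]
Iteration 4:
  c_4 = (2.010000 + 2.131250)/2 = 2.070625
  f(c_4) = f(2.070625) = -0.263470
  f(a) × f(c) ≥ 0, new interval: [2.070625, 2.131250]

After 4 iteration(s), the approximation is c_4 = 2.070625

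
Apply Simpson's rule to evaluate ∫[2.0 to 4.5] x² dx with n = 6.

f(x) = x²
a = 2.0, b = 4.5, n = 6
h = (b - a)/n = 0.416667

Simpson's rule: (h/3)[f(x₀) + 4f(x₁) + 2f(x₂) + ... + f(xₙ)]

x_0 = 2.0000, f(x_0) = 4.000000, coefficient = 1
x_1 = 2.4167, f(x_1) = 5.840278, coefficient = 4
x_2 = 2.8333, f(x_2) = 8.027778, coefficient = 2
x_3 = 3.2500, f(x_3) = 10.562500, coefficient = 4
x_4 = 3.6667, f(x_4) = 13.444444, coefficient = 2
x_5 = 4.0833, f(x_5) = 16.673611, coefficient = 4
x_6 = 4.5000, f(x_6) = 20.250000, coefficient = 1

I ≈ (0.416667/3) × 199.500000 = 27.708333
Exact value: 27.708333
Error: 0.000000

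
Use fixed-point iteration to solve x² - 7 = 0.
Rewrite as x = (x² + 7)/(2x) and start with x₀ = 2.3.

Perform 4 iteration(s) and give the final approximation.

Equation: x² - 7 = 0
Fixed-point form: x = (x² + 7)/(2x)
x₀ = 2.3

x_1 = g(2.300000) = 2.671739
x_2 = g(2.671739) = 2.645878
x_3 = g(2.645878) = 2.645751
x_4 = g(2.645751) = 2.645751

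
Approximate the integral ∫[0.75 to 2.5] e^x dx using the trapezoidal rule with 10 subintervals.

f(x) = e^x
a = 0.75, b = 2.5, n = 10
h = (b - a)/n = 0.175000

Trapezoidal rule: (h/2)[f(x₀) + 2f(x₁) + 2f(x₂) + ... + f(xₙ)]

x_0 = 0.7500, f(x_0) = 2.117000, coefficient = 1
x_1 = 0.9250, f(x_1) = 2.521868, coefficient = 2
x_2 = 1.1000, f(x_2) = 3.004166, coefficient = 2
x_3 = 1.2750, f(x_3) = 3.578701, coefficient = 2
x_4 = 1.4500, f(x_4) = 4.263115, coefficient = 2
x_5 = 1.6250, f(x_5) = 5.078419, coefficient = 2
x_6 = 1.8000, f(x_6) = 6.049647, coefficient = 2
x_7 = 1.9750, f(x_7) = 7.206620, coefficient = 2
x_8 = 2.1500, f(x_8) = 8.584858, coefficient = 2
x_9 = 2.3250, f(x_9) = 10.226680, coefficient = 2
x_10 = 2.5000, f(x_10) = 12.182494, coefficient = 1

I ≈ (0.175000/2) × 115.327644 = 10.091169
Exact value: 10.065494
Error: 0.025675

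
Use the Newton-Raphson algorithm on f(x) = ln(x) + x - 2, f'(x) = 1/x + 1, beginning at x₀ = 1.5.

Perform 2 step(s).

f(x) = ln(x) + x - 2
f'(x) = 1/x + 1
x₀ = 1.5

Newton-Raphson formula: x_{n+1} = x_n - f(x_n)/f'(x_n)

Iteration 1:
  f(1.500000) = -0.094535
  f'(1.500000) = 1.666667
  x_1 = 1.500000 - (-0.094535)/1.666667 = 1.556721
Iteration 2:
  f(1.556721) = -0.000697
  f'(1.556721) = 1.642376
  x_2 = 1.556721 - (-0.000697)/1.642376 = 1.557146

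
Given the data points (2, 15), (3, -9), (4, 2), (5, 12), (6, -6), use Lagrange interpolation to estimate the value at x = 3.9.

Lagrange interpolation formula:
P(x) = Σ yᵢ × Lᵢ(x)
where Lᵢ(x) = Π_{j≠i} (x - xⱼ)/(xᵢ - xⱼ)

L_0(3.9) = (3.9 - 3)/(2 - 3) × (3.9 - 4)/(2 - 4) × (3.9 - 5)/(2 - 5) × (3.9 - 6)/(2 - 6) = -0.008663
L_1(3.9) = (3.9 - 2)/(3 - 2) × (3.9 - 4)/(3 - 4) × (3.9 - 5)/(3 - 5) × (3.9 - 6)/(3 - 6) = 0.073150
L_2(3.9) = (3.9 - 2)/(4 - 2) × (3.9 - 3)/(4 - 3) × (3.9 - 5)/(4 - 5) × (3.9 - 6)/(4 - 6) = 0.987525
L_3(3.9) = (3.9 - 2)/(5 - 2) × (3.9 - 3)/(5 - 3) × (3.9 - 4)/(5 - 4) × (3.9 - 6)/(5 - 6) = -0.059850
L_4(3.9) = (3.9 - 2)/(6 - 2) × (3.9 - 3)/(6 - 3) × (3.9 - 4)/(6 - 4) × (3.9 - 5)/(6 - 5) = 0.007838

P(3.9) = 15×L_0(3.9) + (-9)×L_1(3.9) + 2×L_2(3.9) + 12×L_3(3.9) + (-6)×L_4(3.9)
P(3.9) = 0.421537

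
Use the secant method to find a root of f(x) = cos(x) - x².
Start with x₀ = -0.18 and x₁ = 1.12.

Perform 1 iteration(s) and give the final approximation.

f(x) = cos(x) - x²
x₀ = -0.18, x₁ = 1.12

Secant formula: x_{n+1} = x_n - f(x_n)(x_n - x_{n-1})/(f(x_n) - f(x_{n-1}))

Iteration 1:
  f(-0.180000) = 0.951444
  f(1.120000) = -0.818718
  x_2 = 1.120000 - (-0.818718)×(1.120000 - (-0.180000))/(-0.818718 - 0.951444)
       = 0.518737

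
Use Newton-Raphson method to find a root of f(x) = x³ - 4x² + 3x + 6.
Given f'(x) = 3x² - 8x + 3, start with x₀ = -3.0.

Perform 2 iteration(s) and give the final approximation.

f(x) = x³ - 4x² + 3x + 6
f'(x) = 3x² - 8x + 3
x₀ = -3.0

Newton-Raphson formula: x_{n+1} = x_n - f(x_n)/f'(x_n)

Iteration 1:
  f(-3.000000) = -66.000000
  f'(-3.000000) = 54.000000
  x_1 = -3.000000 - (-66.000000)/54.000000 = -1.777778
Iteration 2:
  f(-1.777778) = -17.593964
  f'(-1.777778) = 26.703704
  x_2 = -1.777778 - (-17.593964)/26.703704 = -1.118919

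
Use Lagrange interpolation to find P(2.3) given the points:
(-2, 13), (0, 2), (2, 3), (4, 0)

Lagrange interpolation formula:
P(x) = Σ yᵢ × Lᵢ(x)
where Lᵢ(x) = Π_{j≠i} (x - xⱼ)/(xᵢ - xⱼ)

L_0(2.3) = (2.3 - 0)/(-2 - 0) × (2.3 - 2)/(-2 - 2) × (2.3 - 4)/(-2 - 4) = 0.024437
L_1(2.3) = (2.3 - (-2))/(0 - (-2)) × (2.3 - 2)/(0 - 2) × (2.3 - 4)/(0 - 4) = -0.137062
L_2(2.3) = (2.3 - (-2))/(2 - (-2)) × (2.3 - 0)/(2 - 0) × (2.3 - 4)/(2 - 4) = 1.050812
L_3(2.3) = (2.3 - (-2))/(4 - (-2)) × (2.3 - 0)/(4 - 0) × (2.3 - 2)/(4 - 2) = 0.061812

P(2.3) = 13×L_0(2.3) + 2×L_1(2.3) + 3×L_2(2.3) + 0×L_3(2.3)
P(2.3) = 3.196000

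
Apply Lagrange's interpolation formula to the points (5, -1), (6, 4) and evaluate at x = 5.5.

Lagrange interpolation formula:
P(x) = Σ yᵢ × Lᵢ(x)
where Lᵢ(x) = Π_{j≠i} (x - xⱼ)/(xᵢ - xⱼ)

L_0(5.5) = (5.5 - 6)/(5 - 6) = 0.500000
L_1(5.5) = (5.5 - 5)/(6 - 5) = 0.500000

P(5.5) = (-1)×L_0(5.5) + 4×L_1(5.5)
P(5.5) = 1.500000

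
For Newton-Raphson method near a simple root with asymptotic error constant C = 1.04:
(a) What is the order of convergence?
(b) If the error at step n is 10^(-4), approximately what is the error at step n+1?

(a) Newton-Raphson has quadratic (order 2) convergence near simple roots.
    This means |e_{n+1}| ≈ C|e_n|².

(b) With |e_n| = 10^(-4) and C = 1.04:
    |e_{n+1}| ≈ 1.04 × (10^(-4))² = 1.04 × 10^(-8)

(a) 2 (quadratic); (b) |e_{n+1}| ≈ 1.040e-08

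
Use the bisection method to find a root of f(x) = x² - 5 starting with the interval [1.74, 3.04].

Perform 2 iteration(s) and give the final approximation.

f(x) = x² - 5
Initial interval: [1.74, 3.04]

Iteration 1:
  c_1 = (1.740000 + 3.040000)/2 = 2.390000
  f(c_1) = f(2.390000) = 0.712100
  f(a) × f(c) < 0, new interval: [1.740000, 2.390000]
Iteration 2:
  c_2 = (1.740000 + 2.390000)/2 = 2.065000
  f(c_2) = f(2.065000) = -0.735775
  f(a) × f(c) ≥ 0, new interval: [2.065000, 2.390000]

After 2 iteration(s), the approximation is c_2 = 2.065000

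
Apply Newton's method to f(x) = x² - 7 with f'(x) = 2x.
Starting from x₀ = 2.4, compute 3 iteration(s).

f(x) = x² - 7
f'(x) = 2x
x₀ = 2.4

Newton-Raphson formula: x_{n+1} = x_n - f(x_n)/f'(x_n)

Iteration 1:
  f(2.400000) = -1.240000
  f'(2.400000) = 4.800000
  x_1 = 2.400000 - (-1.240000)/4.800000 = 2.658333
Iteration 2:
  f(2.658333) = 0.066736
  f'(2.658333) = 5.316667
  x_2 = 2.658333 - 0.066736/5.316667 = 2.645781
Iteration 3:
  f(2.645781) = 0.000158
  f'(2.645781) = 5.291562
  x_3 = 2.645781 - 0.000158/5.291562 = 2.645751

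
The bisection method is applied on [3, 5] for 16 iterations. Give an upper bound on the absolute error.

Bisection error bound: |error| ≤ (b-a)/2^n
|error| ≤ (5 - 3)/2^16 = 2/2^16
|error| ≤ 0.0000305176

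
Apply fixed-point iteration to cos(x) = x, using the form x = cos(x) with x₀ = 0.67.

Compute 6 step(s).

Equation: cos(x) = x
Fixed-point form: x = cos(x)
x₀ = 0.67

x_1 = g(0.670000) = 0.783822
x_2 = g(0.783822) = 0.708221
x_3 = g(0.708221) = 0.759521
x_4 = g(0.759521) = 0.725166
x_5 = g(0.725166) = 0.748389
x_6 = g(0.748389) = 0.732786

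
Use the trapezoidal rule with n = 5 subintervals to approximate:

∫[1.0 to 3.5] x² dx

f(x) = x²
a = 1.0, b = 3.5, n = 5
h = (b - a)/n = 0.500000

Trapezoidal rule: (h/2)[f(x₀) + 2f(x₁) + 2f(x₂) + ... + f(xₙ)]

x_0 = 1.0000, f(x_0) = 1.000000, coefficient = 1
x_1 = 1.5000, f(x_1) = 2.250000, coefficient = 2
x_2 = 2.0000, f(x_2) = 4.000000, coefficient = 2
x_3 = 2.5000, f(x_3) = 6.250000, coefficient = 2
x_4 = 3.0000, f(x_4) = 9.000000, coefficient = 2
x_5 = 3.5000, f(x_5) = 12.250000, coefficient = 1

I ≈ (0.500000/2) × 56.250000 = 14.062500
Exact value: 13.958333
Error: 0.104167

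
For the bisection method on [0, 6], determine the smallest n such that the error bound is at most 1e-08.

We need (b-a)/2^n ≤ 1e-08
(6 - 0)/2^n ≤ 1e-08
6/2^n ≤ 1e-08
2^n ≥ 600000000
n ≥ log₂(600000000) = 29.16
n ≥ 30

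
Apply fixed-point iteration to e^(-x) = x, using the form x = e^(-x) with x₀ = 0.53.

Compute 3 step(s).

Equation: e^(-x) = x
Fixed-point form: x = e^(-x)
x₀ = 0.53

x_1 = g(0.530000) = 0.588605
x_2 = g(0.588605) = 0.555101
x_3 = g(0.555101) = 0.574014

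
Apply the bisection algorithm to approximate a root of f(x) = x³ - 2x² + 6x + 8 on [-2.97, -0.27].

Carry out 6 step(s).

f(x) = x³ - 2x² + 6x + 8
Initial interval: [-2.97, -0.27]

Iteration 1:
  c_1 = (-2.970000 + (-0.270000))/2 = -1.620000
  f(c_1) = f(-1.620000) = -11.220328
  f(a) × f(c) ≥ 0, new interval: [-1.620000, -0.270000]
Iteration 2:
  c_2 = (-1.620000 + (-0.270000))/2 = -0.945000
  f(c_2) = f(-0.945000) = -0.299959
  f(a) × f(c) ≥ 0, new interval: [-0.945000, -0.270000]
Iteration 3:
  c_3 = (-0.945000 + (-0.270000))/2 = -0.607500
  f(c_3) = f(-0.607500) = 3.392686
  f(a) × f(c) < 0, new interval: [-0.945000, -0.607500]
Iteration 4:
  c_4 = (-0.945000 + (-0.607500))/2 = -0.776250
  f(c_4) = f(-0.776250) = 1.669632
  f(a) × f(c) < 0, new interval: [-0.945000, -0.776250]
Iteration 5:
  c_5 = (-0.945000 + (-0.776250))/2 = -0.860625
  f(c_5) = f(-0.860625) = 0.717455
  f(a) × f(c) < 0, new interval: [-0.945000, -0.860625]
Iteration 6:
  c_6 = (-0.945000 + (-0.860625))/2 = -0.902813
  f(c_6) = f(-0.902813) = 0.217128
  f(a) × f(c) < 0, new interval: [-0.945000, -0.902813]

After 6 iteration(s), the approximation is c_6 = -0.902813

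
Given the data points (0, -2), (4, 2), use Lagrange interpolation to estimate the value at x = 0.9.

Lagrange interpolation formula:
P(x) = Σ yᵢ × Lᵢ(x)
where Lᵢ(x) = Π_{j≠i} (x - xⱼ)/(xᵢ - xⱼ)

L_0(0.9) = (0.9 - 4)/(0 - 4) = 0.775000
L_1(0.9) = (0.9 - 0)/(4 - 0) = 0.225000

P(0.9) = (-2)×L_0(0.9) + 2×L_1(0.9)
P(0.9) = -1.100000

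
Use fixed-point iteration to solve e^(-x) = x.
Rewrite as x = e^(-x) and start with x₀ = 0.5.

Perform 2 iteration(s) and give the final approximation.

Equation: e^(-x) = x
Fixed-point form: x = e^(-x)
x₀ = 0.5

x_1 = g(0.500000) = 0.606531
x_2 = g(0.606531) = 0.545239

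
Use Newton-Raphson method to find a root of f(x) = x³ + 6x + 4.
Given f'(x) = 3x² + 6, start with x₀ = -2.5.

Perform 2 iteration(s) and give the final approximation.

f(x) = x³ + 6x + 4
f'(x) = 3x² + 6
x₀ = -2.5

Newton-Raphson formula: x_{n+1} = x_n - f(x_n)/f'(x_n)

Iteration 1:
  f(-2.500000) = -26.625000
  f'(-2.500000) = 24.750000
  x_1 = -2.500000 - (-26.625000)/24.750000 = -1.424242
Iteration 2:
  f(-1.424242) = -7.434483
  f'(-1.424242) = 12.085399
  x_2 = -1.424242 - (-7.434483)/12.085399 = -0.809080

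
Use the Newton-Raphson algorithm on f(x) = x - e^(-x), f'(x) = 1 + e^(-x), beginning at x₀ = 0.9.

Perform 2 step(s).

f(x) = x - e^(-x)
f'(x) = 1 + e^(-x)
x₀ = 0.9

Newton-Raphson formula: x_{n+1} = x_n - f(x_n)/f'(x_n)

Iteration 1:
  f(0.900000) = 0.493430
  f'(0.900000) = 1.406570
  x_1 = 0.900000 - 0.493430/1.406570 = 0.549196
Iteration 2:
  f(0.549196) = -0.028218
  f'(0.549196) = 1.577414
  x_2 = 0.549196 - (-0.028218)/1.577414 = 0.567085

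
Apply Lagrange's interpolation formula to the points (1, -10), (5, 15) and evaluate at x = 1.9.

Lagrange interpolation formula:
P(x) = Σ yᵢ × Lᵢ(x)
where Lᵢ(x) = Π_{j≠i} (x - xⱼ)/(xᵢ - xⱼ)

L_0(1.9) = (1.9 - 5)/(1 - 5) = 0.775000
L_1(1.9) = (1.9 - 1)/(5 - 1) = 0.225000

P(1.9) = (-10)×L_0(1.9) + 15×L_1(1.9)
P(1.9) = -4.375000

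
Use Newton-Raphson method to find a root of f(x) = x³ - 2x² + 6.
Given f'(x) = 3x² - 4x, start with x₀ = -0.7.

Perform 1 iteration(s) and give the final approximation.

f(x) = x³ - 2x² + 6
f'(x) = 3x² - 4x
x₀ = -0.7

Newton-Raphson formula: x_{n+1} = x_n - f(x_n)/f'(x_n)

Iteration 1:
  f(-0.700000) = 4.677000
  f'(-0.700000) = 4.270000
  x_1 = -0.700000 - 4.677000/4.270000 = -1.795316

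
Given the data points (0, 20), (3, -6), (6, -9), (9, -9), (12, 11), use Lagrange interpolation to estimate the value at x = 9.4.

Lagrange interpolation formula:
P(x) = Σ yᵢ × Lᵢ(x)
where Lᵢ(x) = Π_{j≠i} (x - xⱼ)/(xᵢ - xⱼ)

L_0(9.4) = (9.4 - 3)/(0 - 3) × (9.4 - 6)/(0 - 6) × (9.4 - 9)/(0 - 9) × (9.4 - 12)/(0 - 12) = -0.011641
L_1(9.4) = (9.4 - 0)/(3 - 0) × (9.4 - 6)/(3 - 6) × (9.4 - 9)/(3 - 9) × (9.4 - 12)/(3 - 12) = 0.068392
L_2(9.4) = (9.4 - 0)/(6 - 0) × (9.4 - 3)/(6 - 3) × (9.4 - 9)/(6 - 9) × (9.4 - 12)/(6 - 12) = -0.193106
L_3(9.4) = (9.4 - 0)/(9 - 0) × (9.4 - 3)/(9 - 3) × (9.4 - 6)/(9 - 6) × (9.4 - 12)/(9 - 12) = 1.094268
L_4(9.4) = (9.4 - 0)/(12 - 0) × (9.4 - 3)/(12 - 3) × (9.4 - 6)/(12 - 6) × (9.4 - 9)/(12 - 9) = 0.042087

P(9.4) = 20×L_0(9.4) + (-6)×L_1(9.4) + (-9)×L_2(9.4) + (-9)×L_3(9.4) + 11×L_4(9.4)
P(9.4) = -8.290673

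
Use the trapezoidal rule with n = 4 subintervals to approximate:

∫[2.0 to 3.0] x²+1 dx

f(x) = x²+1
a = 2.0, b = 3.0, n = 4
h = (b - a)/n = 0.250000

Trapezoidal rule: (h/2)[f(x₀) + 2f(x₁) + 2f(x₂) + ... + f(xₙ)]

x_0 = 2.0000, f(x_0) = 5.000000, coefficient = 1
x_1 = 2.2500, f(x_1) = 6.062500, coefficient = 2
x_2 = 2.5000, f(x_2) = 7.250000, coefficient = 2
x_3 = 2.7500, f(x_3) = 8.562500, coefficient = 2
x_4 = 3.0000, f(x_4) = 10.000000, coefficient = 1

I ≈ (0.250000/2) × 58.750000 = 7.343750
Exact value: 7.333333
Error: 0.010417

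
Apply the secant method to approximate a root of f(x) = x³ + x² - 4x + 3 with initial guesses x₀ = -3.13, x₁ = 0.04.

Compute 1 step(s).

f(x) = x³ + x² - 4x + 3
x₀ = -3.13, x₁ = 0.04

Secant formula: x_{n+1} = x_n - f(x_n)(x_n - x_{n-1})/(f(x_n) - f(x_{n-1}))

Iteration 1:
  f(-3.130000) = -5.347397
  f(0.040000) = 2.841664
  x_2 = 0.040000 - 2.841664×(0.040000 - (-3.130000))/(2.841664 - (-5.347397))
       = -1.060013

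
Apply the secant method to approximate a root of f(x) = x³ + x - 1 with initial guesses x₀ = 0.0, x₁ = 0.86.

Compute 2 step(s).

f(x) = x³ + x - 1
x₀ = 0.0, x₁ = 0.86

Secant formula: x_{n+1} = x_n - f(x_n)(x_n - x_{n-1})/(f(x_n) - f(x_{n-1}))

Iteration 1:
  f(0.000000) = -1.000000
  f(0.860000) = 0.496056
  x_2 = 0.860000 - 0.496056×(0.860000 - 0.000000)/(0.496056 - (-1.000000))
       = 0.574845
Iteration 2:
  f(0.860000) = 0.496056
  f(0.574845) = -0.235200
  x_3 = 0.574845 - (-0.235200)×(0.574845 - 0.860000)/(-0.235200 - 0.496056)
       = 0.666562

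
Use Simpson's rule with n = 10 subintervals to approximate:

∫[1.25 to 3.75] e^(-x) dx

f(x) = e^(-x)
a = 1.25, b = 3.75, n = 10
h = (b - a)/n = 0.250000

Simpson's rule: (h/3)[f(x₀) + 4f(x₁) + 2f(x₂) + ... + f(xₙ)]

x_0 = 1.2500, f(x_0) = 0.286505, coefficient = 1
x_1 = 1.5000, f(x_1) = 0.223130, coefficient = 4
x_2 = 1.7500, f(x_2) = 0.173774, coefficient = 2
x_3 = 2.0000, f(x_3) = 0.135335, coefficient = 4
x_4 = 2.2500, f(x_4) = 0.105399, coefficient = 2
x_5 = 2.5000, f(x_5) = 0.082085, coefficient = 4
x_6 = 2.7500, f(x_6) = 0.063928, coefficient = 2
x_7 = 3.0000, f(x_7) = 0.049787, coefficient = 4
x_8 = 3.2500, f(x_8) = 0.038774, coefficient = 2
x_9 = 3.5000, f(x_9) = 0.030197, coefficient = 4
x_10 = 3.7500, f(x_10) = 0.023518, coefficient = 1

I ≈ (0.250000/3) × 3.155913 = 0.262993
Exact value: 0.262987
Error: 0.000006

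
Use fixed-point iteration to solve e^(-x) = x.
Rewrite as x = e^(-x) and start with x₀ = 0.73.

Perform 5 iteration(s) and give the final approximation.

Equation: e^(-x) = x
Fixed-point form: x = e^(-x)
x₀ = 0.73

x_1 = g(0.730000) = 0.481909
x_2 = g(0.481909) = 0.617603
x_3 = g(0.617603) = 0.539235
x_4 = g(0.539235) = 0.583194
x_5 = g(0.583194) = 0.558113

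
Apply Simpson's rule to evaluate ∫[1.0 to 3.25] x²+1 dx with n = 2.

f(x) = x²+1
a = 1.0, b = 3.25, n = 2
h = (b - a)/n = 1.125000

Simpson's rule: (h/3)[f(x₀) + 4f(x₁) + 2f(x₂) + ... + f(xₙ)]

x_0 = 1.0000, f(x_0) = 2.000000, coefficient = 1
x_1 = 2.1250, f(x_1) = 5.515625, coefficient = 4
x_2 = 3.2500, f(x_2) = 11.562500, coefficient = 1

I ≈ (1.125000/3) × 35.625000 = 13.359375
Exact value: 13.359375
Error: 0.000000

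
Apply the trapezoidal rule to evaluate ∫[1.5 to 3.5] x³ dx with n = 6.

f(x) = x³
a = 1.5, b = 3.5, n = 6
h = (b - a)/n = 0.333333

Trapezoidal rule: (h/2)[f(x₀) + 2f(x₁) + 2f(x₂) + ... + f(xₙ)]

x_0 = 1.5000, f(x_0) = 3.375000, coefficient = 1
x_1 = 1.8333, f(x_1) = 6.162037, coefficient = 2
x_2 = 2.1667, f(x_2) = 10.171296, coefficient = 2
x_3 = 2.5000, f(x_3) = 15.625000, coefficient = 2
x_4 = 2.8333, f(x_4) = 22.745370, coefficient = 2
x_5 = 3.1667, f(x_5) = 31.754630, coefficient = 2
x_6 = 3.5000, f(x_6) = 42.875000, coefficient = 1

I ≈ (0.333333/2) × 219.166667 = 36.527778
Exact value: 36.250000
Error: 0.277778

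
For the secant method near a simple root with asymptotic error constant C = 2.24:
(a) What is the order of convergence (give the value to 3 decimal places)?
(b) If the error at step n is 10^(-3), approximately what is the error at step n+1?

(a) Secant method has superlinear convergence with order φ = (1+√5)/2 ≈ 1.618.
    This means |e_{n+1}| ≈ C|e_n|^1.618.

(b) With |e_n| = 10^(-3) and C = 2.24:
    |e_{n+1}| ≈ 2.24 × (10^(-3))^1.618 = 2.24 × 10^(-4.85)

(a) ≈ 1.618 (golden ratio); (b) |e_{n+1}| ≈ 3.134e-05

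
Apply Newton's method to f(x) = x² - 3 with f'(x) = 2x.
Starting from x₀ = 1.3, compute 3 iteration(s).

f(x) = x² - 3
f'(x) = 2x
x₀ = 1.3

Newton-Raphson formula: x_{n+1} = x_n - f(x_n)/f'(x_n)

Iteration 1:
  f(1.300000) = -1.310000
  f'(1.300000) = 2.600000
  x_1 = 1.300000 - (-1.310000)/2.600000 = 1.803846
Iteration 2:
  f(1.803846) = 0.253861
  f'(1.803846) = 3.607692
  x_2 = 1.803846 - 0.253861/3.607692 = 1.733480
Iteration 3:
  f(1.733480) = 0.004951
  f'(1.733480) = 3.466959
  x_3 = 1.733480 - 0.004951/3.466959 = 1.732051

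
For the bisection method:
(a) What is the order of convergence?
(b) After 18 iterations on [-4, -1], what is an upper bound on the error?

(a) Bisection has linear (order 1) convergence; the error is halved each step.

(b) Error bound = (b-a)/2^n = (-1 - (-4))/2^{18}
    = 3/2^{18}

(a) 1 (linear); (b) error ≤ 1.14e-05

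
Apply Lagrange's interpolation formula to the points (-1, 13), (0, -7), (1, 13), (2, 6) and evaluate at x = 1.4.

Lagrange interpolation formula:
P(x) = Σ yᵢ × Lᵢ(x)
where Lᵢ(x) = Π_{j≠i} (x - xⱼ)/(xᵢ - xⱼ)

L_0(1.4) = (1.4 - 0)/(-1 - 0) × (1.4 - 1)/(-1 - 1) × (1.4 - 2)/(-1 - 2) = 0.056000
L_1(1.4) = (1.4 - (-1))/(0 - (-1)) × (1.4 - 1)/(0 - 1) × (1.4 - 2)/(0 - 2) = -0.288000
L_2(1.4) = (1.4 - (-1))/(1 - (-1)) × (1.4 - 0)/(1 - 0) × (1.4 - 2)/(1 - 2) = 1.008000
L_3(1.4) = (1.4 - (-1))/(2 - (-1)) × (1.4 - 0)/(2 - 0) × (1.4 - 1)/(2 - 1) = 0.224000

P(1.4) = 13×L_0(1.4) + (-7)×L_1(1.4) + 13×L_2(1.4) + 6×L_3(1.4)
P(1.4) = 17.192000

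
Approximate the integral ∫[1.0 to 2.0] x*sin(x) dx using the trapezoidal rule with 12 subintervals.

f(x) = x*sin(x)
a = 1.0, b = 2.0, n = 12
h = (b - a)/n = 0.083333

Trapezoidal rule: (h/2)[f(x₀) + 2f(x₁) + 2f(x₂) + ... + f(xₙ)]

x_0 = 1.0000, f(x_0) = 0.841471, coefficient = 1
x_1 = 1.0833, f(x_1) = 0.957151, coefficient = 2
x_2 = 1.1667, f(x_2) = 1.072686, coefficient = 2
x_3 = 1.2500, f(x_3) = 1.186231, coefficient = 2
x_4 = 1.3333, f(x_4) = 1.295917, coefficient = 2
x_5 = 1.4167, f(x_5) = 1.399873, coefficient = 2
x_6 = 1.5000, f(x_6) = 1.496242, coefficient = 2
x_7 = 1.5833, f(x_7) = 1.583209, coefficient = 2
x_8 = 1.6667, f(x_8) = 1.659013, coefficient = 2
x_9 = 1.7500, f(x_9) = 1.721975, coefficient = 2
x_10 = 1.8333, f(x_10) = 1.770514, coefficient = 2
x_11 = 1.9167, f(x_11) = 1.803163, coefficient = 2
x_12 = 2.0000, f(x_12) = 1.818595, coefficient = 1

I ≈ (0.083333/2) × 34.552014 = 1.439667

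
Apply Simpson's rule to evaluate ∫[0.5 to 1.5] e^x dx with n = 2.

f(x) = e^x
a = 0.5, b = 1.5, n = 2
h = (b - a)/n = 0.500000

Simpson's rule: (h/3)[f(x₀) + 4f(x₁) + 2f(x₂) + ... + f(xₙ)]

x_0 = 0.5000, f(x_0) = 1.648721, coefficient = 1
x_1 = 1.0000, f(x_1) = 2.718282, coefficient = 4
x_2 = 1.5000, f(x_2) = 4.481689, coefficient = 1

I ≈ (0.500000/3) × 17.003538 = 2.833923
Exact value: 2.832968
Error: 0.000955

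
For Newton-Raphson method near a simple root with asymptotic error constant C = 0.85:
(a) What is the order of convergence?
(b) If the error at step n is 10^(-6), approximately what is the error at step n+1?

(a) Newton-Raphson has quadratic (order 2) convergence near simple roots.
    This means |e_{n+1}| ≈ C|e_n|².

(b) With |e_n| = 10^(-6) and C = 0.85:
    |e_{n+1}| ≈ 0.85 × (10^(-6))² = 0.85 × 10^(-12)

(a) 2 (quadratic); (b) |e_{n+1}| ≈ 8.500e-13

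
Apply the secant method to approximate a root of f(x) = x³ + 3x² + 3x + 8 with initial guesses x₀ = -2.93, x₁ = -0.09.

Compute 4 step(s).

f(x) = x³ + 3x² + 3x + 8
x₀ = -2.93, x₁ = -0.09

Secant formula: x_{n+1} = x_n - f(x_n)(x_n - x_{n-1})/(f(x_n) - f(x_{n-1}))

Iteration 1:
  f(-2.930000) = -0.189057
  f(-0.090000) = 7.753571
  x_2 = -0.090000 - 7.753571×(-0.090000 - (-2.930000))/(7.753571 - (-0.189057))
       = -2.862400
Iteration 2:
  f(-0.090000) = 7.753571
  f(-2.862400) = 0.540203
  x_3 = -2.862400 - 0.540203×(-2.862400 - (-0.090000))/(0.540203 - 7.753571)
       = -3.070023
Iteration 3:
  f(-2.862400) = 0.540203
  f(-3.070023) = -1.870034
  x_4 = -3.070023 - (-1.870034)×(-3.070023 - (-2.862400))/(-1.870034 - 0.540203)
       = -2.908934
Iteration 4:
  f(-3.070023) = -1.870034
  f(-2.908934) = 0.043788
  x_5 = -2.908934 - 0.043788×(-2.908934 - (-3.070023))/(0.043788 - (-1.870034))
       = -2.912620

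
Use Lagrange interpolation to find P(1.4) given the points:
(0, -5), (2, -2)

Lagrange interpolation formula:
P(x) = Σ yᵢ × Lᵢ(x)
where Lᵢ(x) = Π_{j≠i} (x - xⱼ)/(xᵢ - xⱼ)

L_0(1.4) = (1.4 - 2)/(0 - 2) = 0.300000
L_1(1.4) = (1.4 - 0)/(2 - 0) = 0.700000

P(1.4) = (-5)×L_0(1.4) + (-2)×L_1(1.4)
P(1.4) = -2.900000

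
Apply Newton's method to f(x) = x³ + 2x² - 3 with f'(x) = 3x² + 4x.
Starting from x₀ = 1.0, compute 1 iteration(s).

f(x) = x³ + 2x² - 3
f'(x) = 3x² + 4x
x₀ = 1.0

Newton-Raphson formula: x_{n+1} = x_n - f(x_n)/f'(x_n)

Iteration 1:
  f(1.000000) = 0.000000
  f'(1.000000) = 7.000000
  x_1 = 1.000000 - 0.000000/7.000000 = 1.000000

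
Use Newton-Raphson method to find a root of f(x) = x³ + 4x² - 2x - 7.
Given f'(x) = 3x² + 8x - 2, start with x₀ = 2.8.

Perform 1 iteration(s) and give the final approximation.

f(x) = x³ + 4x² - 2x - 7
f'(x) = 3x² + 8x - 2
x₀ = 2.8

Newton-Raphson formula: x_{n+1} = x_n - f(x_n)/f'(x_n)

Iteration 1:
  f(2.800000) = 40.712000
  f'(2.800000) = 43.920000
  x_1 = 2.800000 - 40.712000/43.920000 = 1.873042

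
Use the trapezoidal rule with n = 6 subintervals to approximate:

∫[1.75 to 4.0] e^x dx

f(x) = e^x
a = 1.75, b = 4.0, n = 6
h = (b - a)/n = 0.375000

Trapezoidal rule: (h/2)[f(x₀) + 2f(x₁) + 2f(x₂) + ... + f(xₙ)]

x_0 = 1.7500, f(x_0) = 5.754603, coefficient = 1
x_1 = 2.1250, f(x_1) = 8.372897, coefficient = 2
x_2 = 2.5000, f(x_2) = 12.182494, coefficient = 2
x_3 = 2.8750, f(x_3) = 17.725424, coefficient = 2
x_4 = 3.2500, f(x_4) = 25.790340, coefficient = 2
x_5 = 3.6250, f(x_5) = 37.524723, coefficient = 2
x_6 = 4.0000, f(x_6) = 54.598150, coefficient = 1

I ≈ (0.375000/2) × 263.544510 = 49.414596
Exact value: 48.843547
Error: 0.571048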